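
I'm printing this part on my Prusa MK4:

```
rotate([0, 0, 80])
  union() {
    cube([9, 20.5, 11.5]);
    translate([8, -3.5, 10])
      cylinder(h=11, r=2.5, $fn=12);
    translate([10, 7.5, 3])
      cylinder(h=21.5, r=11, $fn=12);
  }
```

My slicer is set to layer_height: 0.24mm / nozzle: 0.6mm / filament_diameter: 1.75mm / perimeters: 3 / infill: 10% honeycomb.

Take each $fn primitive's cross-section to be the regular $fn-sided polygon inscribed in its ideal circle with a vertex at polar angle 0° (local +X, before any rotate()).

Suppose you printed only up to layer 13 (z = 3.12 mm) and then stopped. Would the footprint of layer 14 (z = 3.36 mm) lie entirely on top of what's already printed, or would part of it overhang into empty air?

Compare the two slices. At z = 3.12: the cube (footprint 9×20.5) is included at this height (area 184.50 mm²); the cylinder at (8, -3.5) does not reach this height (z outside [10, 21]); the r=11 cylinder at (10, 7.5) contributes a regular 12-gon of circumradius 11 (area = (12/2)·11.000²·sin(360°/12) = 363.00 mm²); Merging all regions: the regions partially overlap — summed areas 547.50 mm² minus the doubly-counted overlap 142.15 mm² gives 405.35 mm² — area = 405.35 mm²; (whole slice rotated 80° about Z — lengths, areas and connectivity unchanged). At z = 3.36: the 9×20.5 cube contributes its full rectangle (area 184.50 mm²); the cylinder at (8, -3.5) is not intersected at this z (z outside [10, 21]); the r=11 cylinder at (10, 7.5) contributes a regular 12-gon of circumradius 11 (area = (12/2)·11.000²·sin(360°/12) = 363.00 mm²); Combining (union): the regions partially overlap — summed areas 547.50 mm² minus the doubly-counted overlap 142.15 mm² gives 405.35 mm² — area = 405.35 mm²; (whole slice rotated 80° about Z — lengths, areas and connectivity unchanged). Checking containment: the cross-section at z = 3.36 is a subset of the cross-section at z = 3.12.

entirely on top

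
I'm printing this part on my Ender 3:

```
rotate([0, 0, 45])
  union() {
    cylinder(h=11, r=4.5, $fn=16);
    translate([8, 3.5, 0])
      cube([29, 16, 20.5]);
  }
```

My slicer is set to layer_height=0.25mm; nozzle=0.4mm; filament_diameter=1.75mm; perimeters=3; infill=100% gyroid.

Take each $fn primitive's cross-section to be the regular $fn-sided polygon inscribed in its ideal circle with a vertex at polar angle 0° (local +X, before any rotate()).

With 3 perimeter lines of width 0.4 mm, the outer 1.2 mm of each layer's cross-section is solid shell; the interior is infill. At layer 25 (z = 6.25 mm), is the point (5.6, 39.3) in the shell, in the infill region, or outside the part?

At z = 6.25 mm: the cylinder: section is a regular 16-gon, circumradius r=4.5; the 29×16 cube at (8, 3.5) contributes its full rectangle; Combining (union): the 2 present regions are separate (no shared area or edge), so areas and boundary lengths simply add and each stays a separate island — 2 connected regions; (whole slice rotated 45° about Z — lengths, areas and connectivity unchanged). Overall, the cross-section has 2 separate islands. Undo the 45° rotation: the query point maps to (31.749, 23.829) in the un-rotated model frame. The nearest boundary edge runs (8.00, 19.50)→(37.00, 19.50); distance from the point to it = 4.33 mm. The point is not inside any of the regions above, so it lies outside the cross-section (4.33 mm from the nearest boundary).

outside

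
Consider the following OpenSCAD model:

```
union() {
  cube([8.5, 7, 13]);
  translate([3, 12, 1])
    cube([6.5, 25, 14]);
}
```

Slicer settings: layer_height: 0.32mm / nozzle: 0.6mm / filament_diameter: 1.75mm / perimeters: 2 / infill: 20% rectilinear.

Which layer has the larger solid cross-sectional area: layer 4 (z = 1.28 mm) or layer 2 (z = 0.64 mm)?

layer 4 (z = 1.28 mm)

Layer 4 (z = 1.28): the cube (footprint 8.5×7) is included at this height (area 59.50 mm²); the cube at (3, 12) (footprint 6.5×25) is included at this height (area 162.50 mm²); Combining (union): the 2 present regions are separate (no shared area or edge), so areas and boundary lengths simply add and each stays a separate island — area = 222.00 mm². So its area = 222.00 mm². Layer 2 (z = 0.64): the cube (footprint 8.5×7) is included at this height (area 59.50 mm²); the cube at (3, 12) is absent (z outside [1, 15]); Merging all regions: only the 8.5×7 cube is present, so the union is just that shape — area = 59.50 mm². So its area = 59.50 mm². Layer 4 is larger (222.00 vs 59.50 mm²).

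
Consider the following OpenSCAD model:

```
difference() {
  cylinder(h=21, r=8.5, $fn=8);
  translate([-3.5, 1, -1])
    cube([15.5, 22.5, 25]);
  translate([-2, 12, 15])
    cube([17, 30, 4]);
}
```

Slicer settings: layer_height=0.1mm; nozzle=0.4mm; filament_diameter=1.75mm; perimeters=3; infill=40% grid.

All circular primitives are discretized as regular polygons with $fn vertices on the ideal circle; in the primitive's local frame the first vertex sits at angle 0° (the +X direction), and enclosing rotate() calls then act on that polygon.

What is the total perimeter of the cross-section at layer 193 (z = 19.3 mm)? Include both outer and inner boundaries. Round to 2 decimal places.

At z = 19.3 mm: the r=8.5 cylinder contributes a regular 8-gon of circumradius 8.5 (perimeter = 2·8·8.500·sin(180°/8) = 52.04 mm); the cube at (-3.5, 1) is present — its section is the full 15.5×22.5 rectangle (perimeter 76.00 mm); the cube at (-2, 12) is absent (z outside [15, 19]); Taking the first minus the rest: starting from the r=8.5 cylinder, the 15.5×22.5 cube at (-3.5, 1) partially overlaps it — only the 66.51 mm² overlap (of its 348.75 mm²) is removed, clipping the outline — boundary = 53.96 mm. Overall, the cross-section is a single solid region. Total boundary length (outer) = 53.96 mm.

53.96 mm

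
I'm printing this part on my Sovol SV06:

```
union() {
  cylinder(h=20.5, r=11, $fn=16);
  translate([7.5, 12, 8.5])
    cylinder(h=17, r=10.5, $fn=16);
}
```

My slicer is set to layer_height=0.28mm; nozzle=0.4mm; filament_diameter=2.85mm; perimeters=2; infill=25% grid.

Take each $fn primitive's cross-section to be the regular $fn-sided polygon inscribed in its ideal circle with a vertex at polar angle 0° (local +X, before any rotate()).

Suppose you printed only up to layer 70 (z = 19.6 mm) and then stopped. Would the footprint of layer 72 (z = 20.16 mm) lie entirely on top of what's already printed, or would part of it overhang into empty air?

Compare the two slices. At z = 19.6: the r=11 cylinder contributes a regular 16-gon of circumradius 11 (area = (16/2)·11.000²·sin(360°/16) = 370.44 mm²); the r=10.5 cylinder at (7.5, 12) contributes a regular 16-gon of circumradius 10.5 (area = (16/2)·10.500²·sin(360°/16) = 337.53 mm²); Combining (union): the regions partially overlap — summed areas 707.96 mm² minus the doubly-counted overlap 77.33 mm² gives 630.63 mm² — area = 630.63 mm². At z = 20.16: the cylinder: section is a regular 16-gon, circumradius r=11 (area = (16/2)·11.000²·sin(360°/16) = 370.44 mm²); the r=10.5 cylinder at (7.5, 12) gives a regular 16-gon of circumradius 10.5 (constant along its height) (area = (16/2)·10.500²·sin(360°/16) = 337.53 mm²); Merging all regions: the regions partially overlap — summed areas 707.96 mm² minus the doubly-counted overlap 77.33 mm² gives 630.63 mm² — area = 630.63 mm². Checking containment: the cross-section at z = 20.16 is a subset of the cross-section at z = 19.6.

entirely on top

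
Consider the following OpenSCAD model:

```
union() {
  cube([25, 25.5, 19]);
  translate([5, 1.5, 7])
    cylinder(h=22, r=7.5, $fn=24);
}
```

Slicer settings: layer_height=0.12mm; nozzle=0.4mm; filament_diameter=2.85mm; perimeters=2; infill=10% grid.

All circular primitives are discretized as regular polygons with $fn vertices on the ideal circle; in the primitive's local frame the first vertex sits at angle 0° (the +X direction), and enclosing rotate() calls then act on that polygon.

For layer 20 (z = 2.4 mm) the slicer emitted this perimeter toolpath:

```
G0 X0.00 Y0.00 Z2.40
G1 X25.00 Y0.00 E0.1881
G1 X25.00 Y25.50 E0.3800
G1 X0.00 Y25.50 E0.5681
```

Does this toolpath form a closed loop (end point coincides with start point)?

Start point (G0): (0.00, 0.00). End point (last G1): the path does not return to the start — open.

no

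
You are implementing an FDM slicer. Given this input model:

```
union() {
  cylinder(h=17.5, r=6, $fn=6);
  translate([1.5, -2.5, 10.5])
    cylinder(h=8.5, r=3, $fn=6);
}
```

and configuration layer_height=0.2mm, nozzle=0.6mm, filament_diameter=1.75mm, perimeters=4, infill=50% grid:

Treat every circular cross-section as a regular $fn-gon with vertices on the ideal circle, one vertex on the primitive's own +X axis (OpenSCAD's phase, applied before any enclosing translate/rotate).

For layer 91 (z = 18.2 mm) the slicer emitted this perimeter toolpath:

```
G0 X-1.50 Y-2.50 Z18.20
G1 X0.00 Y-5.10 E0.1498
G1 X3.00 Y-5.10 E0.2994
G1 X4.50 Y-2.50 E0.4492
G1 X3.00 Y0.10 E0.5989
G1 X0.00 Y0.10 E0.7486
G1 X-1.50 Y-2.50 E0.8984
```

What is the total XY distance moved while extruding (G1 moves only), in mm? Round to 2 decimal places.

Sum the Euclidean lengths of each G1 segment: total = 18.01 mm.

18.01 mm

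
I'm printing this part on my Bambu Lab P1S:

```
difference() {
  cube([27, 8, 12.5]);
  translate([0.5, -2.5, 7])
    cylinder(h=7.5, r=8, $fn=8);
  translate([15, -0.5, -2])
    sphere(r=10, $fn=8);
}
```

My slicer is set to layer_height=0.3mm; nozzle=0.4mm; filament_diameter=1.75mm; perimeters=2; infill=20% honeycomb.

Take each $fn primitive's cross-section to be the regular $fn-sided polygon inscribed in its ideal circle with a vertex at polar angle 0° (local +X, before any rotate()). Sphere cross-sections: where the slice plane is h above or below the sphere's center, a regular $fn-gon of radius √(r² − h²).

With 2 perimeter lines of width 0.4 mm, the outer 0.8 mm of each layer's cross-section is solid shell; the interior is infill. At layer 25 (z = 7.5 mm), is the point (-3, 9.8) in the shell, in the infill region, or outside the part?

At z = 7.5 mm: the cube is present — its section is the full 27×8 rectangle; the cylinder at (0.5, -2.5): section is a regular 8-gon, circumradius r=8; the r=10 sphere at (15, -0.5) contributes a regular 8-gon of circumradius √(10²−9.5²) = 3.122; Subtracting the remaining from the first: starting from the 27×8 cube, the r=8 cylinder at (0.5, -2.5) partially overlaps it — only the 29.25 mm² overlap (of its 181.02 mm²) is removed, clipping the outline; the r=10 sphere at (15, -0.5) partially overlaps it — only the 10.77 mm² overlap (of its 27.58 mm²) is removed, clipping the outline — 1 connected region. Overall, the cross-section is a single solid region. The nearest boundary edge runs (0.00, 5.29)→(0.00, 8.00); distance from the point to it = 3.50 mm. The point is not inside any of the regions above, so it lies outside the cross-section (3.50 mm from the nearest boundary).

outside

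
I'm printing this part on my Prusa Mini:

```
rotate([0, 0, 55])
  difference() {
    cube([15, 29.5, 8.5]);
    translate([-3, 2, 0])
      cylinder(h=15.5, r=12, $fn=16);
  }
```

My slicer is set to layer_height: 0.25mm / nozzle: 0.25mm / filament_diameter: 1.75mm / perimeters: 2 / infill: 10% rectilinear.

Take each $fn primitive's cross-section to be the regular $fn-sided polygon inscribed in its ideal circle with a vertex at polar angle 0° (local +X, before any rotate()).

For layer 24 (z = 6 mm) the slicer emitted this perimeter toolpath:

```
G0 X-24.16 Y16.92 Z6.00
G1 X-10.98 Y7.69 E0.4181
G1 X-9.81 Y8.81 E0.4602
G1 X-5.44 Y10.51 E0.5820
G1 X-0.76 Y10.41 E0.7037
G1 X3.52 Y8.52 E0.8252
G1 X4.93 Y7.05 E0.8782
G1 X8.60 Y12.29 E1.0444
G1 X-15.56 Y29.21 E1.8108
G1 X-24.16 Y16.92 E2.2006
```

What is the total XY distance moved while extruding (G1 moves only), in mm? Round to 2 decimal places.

Sum the Euclidean lengths of each G1 segment: total = 84.69 mm.

84.69 mm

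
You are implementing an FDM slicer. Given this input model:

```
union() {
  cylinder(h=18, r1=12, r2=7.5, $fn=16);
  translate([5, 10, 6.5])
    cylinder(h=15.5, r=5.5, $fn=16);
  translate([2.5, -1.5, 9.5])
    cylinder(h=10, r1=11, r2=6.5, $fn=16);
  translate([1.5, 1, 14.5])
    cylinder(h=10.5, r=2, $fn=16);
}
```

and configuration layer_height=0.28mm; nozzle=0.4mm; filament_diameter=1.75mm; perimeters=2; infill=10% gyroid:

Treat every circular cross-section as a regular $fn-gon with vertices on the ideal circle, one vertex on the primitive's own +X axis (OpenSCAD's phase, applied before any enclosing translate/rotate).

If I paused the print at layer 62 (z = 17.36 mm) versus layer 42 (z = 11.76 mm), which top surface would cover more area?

layer 42 (z = 11.76 mm)

Layer 62 (z = 17.36): the cone contributes a regular 16-gon of circumradius 7.660 (interpolated between r1=12 and r2=7.5 at t=0.964) (area = (16/2)·7.660²·sin(360°/16) = 179.63 mm²); the cylinder at (5, 10): section is a regular 16-gon, circumradius r=5.5 (area = (16/2)·5.500²·sin(360°/16) = 92.61 mm²); the cone at (2.5, -1.5) (r1=11→r2=6.5) has section circumradius 7.463 here — a regular 16-gon (area = (16/2)·7.463²·sin(360°/16) = 170.51 mm²); the r=2 cylinder at (1.5, 1) contributes a regular 16-gon of circumradius 2 (area = (16/2)·2.000²·sin(360°/16) = 12.25 mm²); Combining (union): the regions partially overlap — summed areas 455.00 mm² minus the doubly-counted overlap 152.09 mm² gives 302.91 mm² — area = 302.91 mm². So its area = 302.91 mm². Layer 42 (z = 11.76): the cone contributes a regular 16-gon of circumradius 9.060 (interpolated between r1=12 and r2=7.5 at t=0.653) (area = (16/2)·9.060²·sin(360°/16) = 251.30 mm²); the r=5.5 cylinder at (5, 10) contributes a regular 16-gon of circumradius 5.5 (area = (16/2)·5.500²·sin(360°/16) = 92.61 mm²); the cone at (2.5, -1.5): at t=0.226 of its height the radius interpolates to r₁+(r₂−r₁)t = 9.983, giving a regular 16-gon of that circumradius (area = (16/2)·9.983²·sin(360°/16) = 305.11 mm²); the cylinder at (1.5, 1) is absent (z outside [14.5, 25]); Combining (union): the regions partially overlap — summed areas 649.01 mm² minus the doubly-counted overlap 244.61 mm² gives 404.40 mm² — area = 404.40 mm². So its area = 404.40 mm². Layer 42 is larger (404.40 vs 302.91 mm²).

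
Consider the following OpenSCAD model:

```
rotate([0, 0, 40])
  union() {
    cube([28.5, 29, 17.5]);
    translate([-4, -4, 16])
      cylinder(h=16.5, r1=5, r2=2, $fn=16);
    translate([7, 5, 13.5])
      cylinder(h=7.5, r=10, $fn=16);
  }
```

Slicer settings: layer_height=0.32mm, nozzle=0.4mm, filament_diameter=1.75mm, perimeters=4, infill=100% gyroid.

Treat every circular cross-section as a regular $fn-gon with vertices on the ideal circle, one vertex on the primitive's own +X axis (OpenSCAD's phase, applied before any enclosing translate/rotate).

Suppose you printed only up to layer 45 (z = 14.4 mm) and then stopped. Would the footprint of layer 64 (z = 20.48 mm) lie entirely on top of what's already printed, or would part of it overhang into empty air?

Compare the two slices. At z = 14.4: the 28.5×29 cube contributes its full rectangle (area 826.50 mm²); the cone at (-4, -4) does not reach this height (z outside [16, 32.5]); the r=10 cylinder at (7, 5) contributes a regular 16-gon of circumradius 10 (area = (16/2)·10.000²·sin(360°/16) = 306.15 mm²); Combining (union): the regions partially overlap — summed areas 1132.65 mm² minus the doubly-counted overlap 221.49 mm² gives 911.16 mm² — area = 911.16 mm²; (whole slice rotated 40° about Z — lengths, areas and connectivity unchanged). At z = 20.48: the cube is not intersected at this z (z outside [0, 17.5]); the cone at (-4, -4) (r1=5→r2=2) has section circumradius 4.185 here — a regular 16-gon (area = (16/2)·4.185²·sin(360°/16) = 53.63 mm²); the cylinder at (7, 5): section is a regular 16-gon, circumradius r=10 (area = (16/2)·10.000²·sin(360°/16) = 306.15 mm²); Combining (union): the 2 present regions are separate (no shared area or edge), so areas and boundary lengths simply add and each stays a separate island — area = 359.78 mm²; (whole slice rotated 40° about Z — lengths, areas and connectivity unchanged). Checking containment: at z = 20.48 the cross-section extends beyond the z = 14.4 cross-section by about 53.63 mm².

part overhangs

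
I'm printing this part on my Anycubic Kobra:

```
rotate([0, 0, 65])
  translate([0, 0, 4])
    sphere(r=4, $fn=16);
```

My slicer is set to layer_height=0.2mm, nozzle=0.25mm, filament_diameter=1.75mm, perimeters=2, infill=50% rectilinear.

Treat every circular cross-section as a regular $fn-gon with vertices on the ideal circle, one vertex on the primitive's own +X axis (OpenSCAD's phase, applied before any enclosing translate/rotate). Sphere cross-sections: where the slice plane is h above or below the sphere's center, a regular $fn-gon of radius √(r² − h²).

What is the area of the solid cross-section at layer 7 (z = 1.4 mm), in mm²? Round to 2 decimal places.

28.29 mm²

At z = 1.4 mm: the r=4 sphere contributes a regular 16-gon of circumradius √(4²−2.6²) = 3.040 (area = (16/2)·3.040²·sin(360°/16) = 28.29 mm²); (whole slice rotated 65° about Z — lengths, areas and connectivity unchanged). Overall, the cross-section is a single solid region. Net area = 28.29 mm².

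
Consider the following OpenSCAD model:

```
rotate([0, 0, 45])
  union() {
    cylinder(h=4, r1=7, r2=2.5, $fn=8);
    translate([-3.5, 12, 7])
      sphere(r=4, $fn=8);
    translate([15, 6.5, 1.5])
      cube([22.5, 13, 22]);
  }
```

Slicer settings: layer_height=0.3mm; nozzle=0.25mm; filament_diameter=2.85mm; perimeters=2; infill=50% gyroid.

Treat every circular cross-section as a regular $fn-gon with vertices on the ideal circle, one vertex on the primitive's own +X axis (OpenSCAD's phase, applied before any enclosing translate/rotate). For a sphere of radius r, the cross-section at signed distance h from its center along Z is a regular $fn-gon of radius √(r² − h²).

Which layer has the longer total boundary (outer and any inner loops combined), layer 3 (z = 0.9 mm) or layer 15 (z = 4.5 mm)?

layer 15 (z = 4.5 mm)

Layer 3 (z = 0.9): the cone (r1=7→r2=2.5) has section circumradius 5.987 here — a regular 8-gon (perimeter = 2·8·5.987·sin(180°/8) = 36.66 mm); the sphere at (-3.5, 12) is not intersected at this z (|z−center|=6.100 > r=4); the cube at (15, 6.5) is absent (z outside [1.5, 23.5]); Combining (union): only the cone is present, so the union is just that shape — boundary = 36.66 mm; (rotated 45° about Z; rotation is an isometry so areas/perimeters/island counts are preserved). So its perimeter = 36.66 mm. Layer 15 (z = 4.5): the cone does not reach this height (z outside [0, 4]); the sphere at (-3.5, 12): section is a regular 8-gon, circumradius = √(r²−h²) = √(4²−2.5²) = 3.122 (perimeter = 2·8·3.122·sin(180°/8) = 19.12 mm); the 22.5×13 cube at (15, 6.5) contributes its full rectangle (perimeter 71.00 mm); Taking the union: the 2 present regions are separate (no shared area or edge), so areas and boundary lengths simply add and each stays a separate island — boundary = 90.12 mm; (whole slice rotated 45° about Z — lengths, areas and connectivity unchanged). So its perimeter = 90.12 mm. Layer 15 is larger (90.12 vs 36.66 mm).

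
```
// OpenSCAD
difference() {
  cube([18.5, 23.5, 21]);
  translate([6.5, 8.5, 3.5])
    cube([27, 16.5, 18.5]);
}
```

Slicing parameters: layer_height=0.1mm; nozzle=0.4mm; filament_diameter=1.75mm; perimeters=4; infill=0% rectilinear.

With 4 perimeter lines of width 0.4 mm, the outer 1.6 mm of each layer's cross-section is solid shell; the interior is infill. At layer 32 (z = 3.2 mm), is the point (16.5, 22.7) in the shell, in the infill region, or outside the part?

At z = 3.2 mm: the 18.5×23.5 cube contributes its full rectangle; the cube at (6.5, 8.5) is absent (z outside [3.5, 22]); After the difference (first − rest): none of the subtracted shapes is present at this height, so the 18.5×23.5 cube is unchanged — 1 connected region. Overall, the cross-section is a single solid region. The nearest boundary edge runs (18.50, 23.50)→(0.00, 23.50); distance from the point to it = 0.80 mm. The point is inside the cross-section, 0.80 mm from the nearest boundary — within the 1.6 mm shell band (4 × 0.4).

shell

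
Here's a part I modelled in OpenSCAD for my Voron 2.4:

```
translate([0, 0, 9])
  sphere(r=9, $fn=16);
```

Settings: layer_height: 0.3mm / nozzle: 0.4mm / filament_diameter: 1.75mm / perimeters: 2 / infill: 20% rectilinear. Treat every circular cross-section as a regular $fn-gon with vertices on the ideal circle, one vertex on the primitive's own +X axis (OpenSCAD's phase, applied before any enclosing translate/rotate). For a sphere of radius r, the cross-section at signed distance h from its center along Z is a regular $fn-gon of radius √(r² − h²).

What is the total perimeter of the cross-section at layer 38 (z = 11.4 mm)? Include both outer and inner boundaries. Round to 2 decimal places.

At z = 11.4 mm: the r=9 sphere contributes a regular 16-gon of circumradius √(9²−2.4²) = 8.674 (perimeter = 2·16·8.674·sin(180°/16) = 54.15 mm). Overall, the cross-section is a single solid region. Total boundary length (outer) = 54.15 mm.

54.15 mm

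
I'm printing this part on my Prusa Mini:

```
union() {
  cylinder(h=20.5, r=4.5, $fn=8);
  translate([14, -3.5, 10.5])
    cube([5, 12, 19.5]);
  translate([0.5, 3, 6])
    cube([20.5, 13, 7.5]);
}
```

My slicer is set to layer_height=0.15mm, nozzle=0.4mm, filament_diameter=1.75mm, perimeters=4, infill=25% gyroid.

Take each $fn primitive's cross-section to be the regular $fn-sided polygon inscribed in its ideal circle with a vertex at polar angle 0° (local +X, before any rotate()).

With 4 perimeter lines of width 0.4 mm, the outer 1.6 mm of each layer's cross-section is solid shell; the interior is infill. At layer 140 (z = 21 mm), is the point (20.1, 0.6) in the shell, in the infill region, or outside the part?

outside

At z = 21 mm: the cylinder is absent (z outside [0, 20.5]); the 5×12 cube at (14, -3.5) contributes its full rectangle; the cube at (0.5, 3) is not intersected at this z (z outside [6, 13.5]); Combining (union): only the 5×12 cube at (14, -3.5) is present, so the union is just that shape — 1 connected region. Overall, the cross-section is a single solid region. The nearest boundary edge runs (19.00, -3.50)→(19.00, 8.50); distance from the point to it = 1.10 mm. The point is not inside any of the regions above, so it lies outside the cross-section (1.10 mm from the nearest boundary).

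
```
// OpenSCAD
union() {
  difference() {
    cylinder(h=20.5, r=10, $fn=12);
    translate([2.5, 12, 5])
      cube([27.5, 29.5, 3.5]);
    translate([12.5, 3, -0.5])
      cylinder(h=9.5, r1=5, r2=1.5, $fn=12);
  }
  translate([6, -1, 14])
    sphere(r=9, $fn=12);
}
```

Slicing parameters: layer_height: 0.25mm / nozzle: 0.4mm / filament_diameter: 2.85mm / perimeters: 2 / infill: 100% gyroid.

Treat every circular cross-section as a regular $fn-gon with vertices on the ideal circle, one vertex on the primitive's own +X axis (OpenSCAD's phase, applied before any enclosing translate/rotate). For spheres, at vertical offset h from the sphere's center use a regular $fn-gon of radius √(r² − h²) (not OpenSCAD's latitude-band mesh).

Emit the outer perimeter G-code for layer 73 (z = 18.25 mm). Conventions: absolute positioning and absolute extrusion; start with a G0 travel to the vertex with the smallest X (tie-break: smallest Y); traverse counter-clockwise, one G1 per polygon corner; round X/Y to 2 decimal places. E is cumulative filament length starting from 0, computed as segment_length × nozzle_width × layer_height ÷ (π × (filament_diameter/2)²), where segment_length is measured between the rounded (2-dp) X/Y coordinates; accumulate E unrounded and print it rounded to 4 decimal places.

At z = 18.25 mm: the cylinder: section is a regular 12-gon, circumradius r=10; the cube at (2.5, 12) does not reach this height (z outside [5, 8.5]); the cone at (12.5, 3) is absent (z outside [-0.5, 9]); Taking the first minus the rest: none of the subtracted shapes is present at this height, so the r=10 cylinder is unchanged — 1 connected region; the r=9 sphere at (6, -1) contributes a regular 12-gon of circumradius √(9²−4.25²) = 7.933; Taking the union: the regions partially overlap (shared area 133.78 mm²), so overlapping operands fuse into one piece — 1 connected region. The outline is a single polygon with 16 vertices. Extrusion per mm of travel: 0.4 × 0.25 / (π × 1.425²) = 0.015675. Accumulating E over each segment gives final E = 1.0797.

G0 X-10.00 Y0.00 Z18.25
G1 X-8.66 Y-5.00 E0.0811
G1 X-5.00 Y-8.66 E0.1623
G1 X0.00 Y-10.00 E0.2434
G1 X4.99 Y-8.66 E0.3244
G1 X6.00 Y-8.93 E0.3408
G1 X9.97 Y-7.87 E0.4052
G1 X12.87 Y-4.97 E0.4695
G1 X13.93 Y-1.00 E0.5339
G1 X12.87 Y2.97 E0.5983
G1 X9.97 Y5.87 E0.6626
G1 X6.99 Y6.67 E0.7110
G1 X5.00 Y8.66 E0.7551
G1 X0.00 Y10.00 E0.8362
G1 X-5.00 Y8.66 E0.9174
G1 X-8.66 Y5.00 E0.9985
G1 X-10.00 Y0.00 E1.0797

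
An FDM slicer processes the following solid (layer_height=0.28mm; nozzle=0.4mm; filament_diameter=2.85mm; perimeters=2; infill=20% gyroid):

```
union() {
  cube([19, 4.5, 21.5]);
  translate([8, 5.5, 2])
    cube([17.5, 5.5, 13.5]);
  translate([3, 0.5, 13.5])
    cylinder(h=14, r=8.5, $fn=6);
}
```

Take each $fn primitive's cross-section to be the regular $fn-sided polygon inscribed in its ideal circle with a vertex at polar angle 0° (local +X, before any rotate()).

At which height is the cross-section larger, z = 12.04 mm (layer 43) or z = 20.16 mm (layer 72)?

Layer 43 (z = 12.04): the cube is present — its section is the full 19×4.5 rectangle (area 85.50 mm²); the 17.5×5.5 cube at (8, 5.5) contributes its full rectangle (area 96.25 mm²); the cylinder at (3, 0.5) is absent (z outside [13.5, 27.5]); Combining (union): the 2 present regions are separate (no shared area or edge), so areas and boundary lengths simply add and each stays a separate island — area = 181.75 mm². So its area = 181.75 mm². Layer 72 (z = 20.16): the 19×4.5 cube contributes its full rectangle (area 85.50 mm²); the cube at (8, 5.5) is absent (z outside [2, 15.5]); the r=8.5 cylinder at (3, 0.5) gives a regular 6-gon of circumradius 8.5 (constant along its height) (area = (6/2)·8.500²·sin(360°/6) = 187.71 mm²); Merging all regions: the regions partially overlap — summed areas 273.21 mm² minus the doubly-counted overlap 47.06 mm² gives 226.15 mm² — area = 226.15 mm². So its area = 226.15 mm². Layer 72 is larger (226.15 vs 181.75 mm²).

layer 72 (z = 20.16 mm)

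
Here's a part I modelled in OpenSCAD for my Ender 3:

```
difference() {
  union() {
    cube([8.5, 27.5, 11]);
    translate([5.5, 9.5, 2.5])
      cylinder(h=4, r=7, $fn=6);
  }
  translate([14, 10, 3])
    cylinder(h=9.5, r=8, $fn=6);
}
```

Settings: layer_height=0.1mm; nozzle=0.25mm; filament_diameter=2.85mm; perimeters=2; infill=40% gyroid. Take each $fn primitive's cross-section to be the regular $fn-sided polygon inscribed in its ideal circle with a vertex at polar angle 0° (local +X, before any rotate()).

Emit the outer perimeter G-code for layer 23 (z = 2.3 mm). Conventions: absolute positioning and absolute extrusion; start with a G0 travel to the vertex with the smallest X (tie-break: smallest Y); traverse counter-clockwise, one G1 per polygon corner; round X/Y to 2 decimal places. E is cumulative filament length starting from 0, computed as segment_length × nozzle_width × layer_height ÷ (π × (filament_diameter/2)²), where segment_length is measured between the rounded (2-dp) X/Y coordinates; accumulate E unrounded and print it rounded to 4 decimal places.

At z = 2.3 mm: the cube (footprint 8.5×27.5) is included at this height; the cylinder at (5.5, 9.5) is not intersected at this z (z outside [2.5, 6.5]); Taking the union: only the 8.5×27.5 cube is present, so the union is just that shape — 1 connected region; the cylinder at (14, 10) is absent (z outside [3, 12.5]); After the difference (first − rest): none of the subtracted shapes is present at this height, so that combined region is unchanged — 1 connected region. The outline is a single polygon with 4 vertices. Extrusion per mm of travel: 0.25 × 0.1 / (π × 1.425²) = 0.003919. Accumulating E over each segment gives final E = 0.2822.

G0 X0.00 Y0.00 Z2.30
G1 X8.50 Y0.00 E0.0333
G1 X8.50 Y27.50 E0.1411
G1 X0.00 Y27.50 E0.1744
G1 X0.00 Y0.00 E0.2822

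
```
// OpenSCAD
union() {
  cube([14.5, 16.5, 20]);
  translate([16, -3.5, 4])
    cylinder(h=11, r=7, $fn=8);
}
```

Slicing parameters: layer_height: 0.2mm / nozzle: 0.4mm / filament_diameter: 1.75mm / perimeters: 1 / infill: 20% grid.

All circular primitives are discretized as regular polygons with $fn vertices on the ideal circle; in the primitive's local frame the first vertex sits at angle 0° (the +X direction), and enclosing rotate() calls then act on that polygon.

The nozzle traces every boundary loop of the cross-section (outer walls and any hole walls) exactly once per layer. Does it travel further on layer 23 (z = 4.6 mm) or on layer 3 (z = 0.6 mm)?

Layer 23 (z = 4.6): the cube is present — its section is the full 14.5×16.5 rectangle (perimeter 62.00 mm); the cylinder at (16, -3.5): section is a regular 8-gon, circumradius r=7 (perimeter = 2·8·7.000·sin(180°/8) = 42.86 mm); Merging all regions: the regions partially overlap (shared area 7.90 mm²), so the edge portions inside another operand are dropped and the merged outline is re-measured after clipping — boundary = 92.63 mm. So its perimeter = 92.63 mm. Layer 3 (z = 0.6): the cube (footprint 14.5×16.5) is included at this height (perimeter 62.00 mm); the cylinder at (16, -3.5) is absent (z outside [4, 15]); Merging all regions: only the 14.5×16.5 cube is present, so the union is just that shape — boundary = 62.00 mm. So its perimeter = 62.00 mm. Layer 23 is larger (92.63 vs 62.00 mm).

layer 23 (z = 4.6 mm)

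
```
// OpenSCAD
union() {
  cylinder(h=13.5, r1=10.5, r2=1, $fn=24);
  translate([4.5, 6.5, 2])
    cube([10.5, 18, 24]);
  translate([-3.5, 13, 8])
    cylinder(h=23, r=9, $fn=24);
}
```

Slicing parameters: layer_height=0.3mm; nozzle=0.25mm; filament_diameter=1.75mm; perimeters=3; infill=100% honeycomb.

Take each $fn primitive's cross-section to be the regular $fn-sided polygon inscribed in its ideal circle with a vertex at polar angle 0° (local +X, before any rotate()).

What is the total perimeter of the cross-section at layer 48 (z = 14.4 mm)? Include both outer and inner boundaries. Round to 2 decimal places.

97.06 mm

At z = 14.4 mm: the cone does not reach this height (z outside [0, 13.5]); the cube at (4.5, 6.5) (footprint 10.5×18) is included at this height (perimeter 57.00 mm); the r=9 cylinder at (-3.5, 13) contributes a regular 24-gon of circumradius 9 (perimeter = 2·24·9.000·sin(180°/24) = 56.39 mm); Merging all regions: the regions partially overlap (shared area 5.10 mm²), so the edge portions inside another operand are dropped and the merged outline is re-measured after clipping — boundary = 97.06 mm. Overall, the cross-section is a single solid region. Total boundary length (outer) = 97.06 mm.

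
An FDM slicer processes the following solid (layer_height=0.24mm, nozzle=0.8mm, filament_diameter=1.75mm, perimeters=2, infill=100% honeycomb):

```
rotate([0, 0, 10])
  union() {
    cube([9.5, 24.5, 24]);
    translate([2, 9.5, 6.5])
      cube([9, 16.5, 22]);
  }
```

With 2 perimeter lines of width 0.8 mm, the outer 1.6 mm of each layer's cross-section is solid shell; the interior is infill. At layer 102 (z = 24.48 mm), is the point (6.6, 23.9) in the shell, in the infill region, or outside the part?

At z = 24.48 mm: the cube is not intersected at this z (z outside [0, 24]); the cube at (2, 9.5) is present — its section is the full 9×16.5 rectangle; Combining (union): only the 9×16.5 cube at (2, 9.5) is present, so the union is just that shape — 1 connected region; (rotated 10° about Z; rotation is an isometry so areas/perimeters/island counts are preserved). Overall, the cross-section is a single solid region. Undo the 10° rotation: the query point maps to (10.650, 22.391) in the un-rotated model frame. The nearest boundary edge runs (11.00, 9.50)→(11.00, 26.00); distance from the point to it = 0.35 mm. The point is inside the cross-section, 0.35 mm from the nearest boundary — within the 1.6 mm shell band (2 × 0.8).

shell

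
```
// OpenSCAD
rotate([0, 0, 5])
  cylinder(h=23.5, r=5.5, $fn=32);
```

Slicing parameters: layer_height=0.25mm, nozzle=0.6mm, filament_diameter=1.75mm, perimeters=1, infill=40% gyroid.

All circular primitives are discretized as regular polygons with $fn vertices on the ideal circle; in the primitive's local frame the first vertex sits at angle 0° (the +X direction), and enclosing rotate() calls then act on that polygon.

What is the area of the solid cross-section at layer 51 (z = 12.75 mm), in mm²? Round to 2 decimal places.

At z = 12.75 mm: the r=5.5 cylinder contributes a regular 32-gon of circumradius 5.5 (area = (32/2)·5.500²·sin(360°/32) = 94.42 mm²); (rotated 5° about Z; rotation is an isometry so areas/perimeters/island counts are preserved). Overall, the cross-section is a single solid region. Net area = 94.42 mm².

94.42 mm²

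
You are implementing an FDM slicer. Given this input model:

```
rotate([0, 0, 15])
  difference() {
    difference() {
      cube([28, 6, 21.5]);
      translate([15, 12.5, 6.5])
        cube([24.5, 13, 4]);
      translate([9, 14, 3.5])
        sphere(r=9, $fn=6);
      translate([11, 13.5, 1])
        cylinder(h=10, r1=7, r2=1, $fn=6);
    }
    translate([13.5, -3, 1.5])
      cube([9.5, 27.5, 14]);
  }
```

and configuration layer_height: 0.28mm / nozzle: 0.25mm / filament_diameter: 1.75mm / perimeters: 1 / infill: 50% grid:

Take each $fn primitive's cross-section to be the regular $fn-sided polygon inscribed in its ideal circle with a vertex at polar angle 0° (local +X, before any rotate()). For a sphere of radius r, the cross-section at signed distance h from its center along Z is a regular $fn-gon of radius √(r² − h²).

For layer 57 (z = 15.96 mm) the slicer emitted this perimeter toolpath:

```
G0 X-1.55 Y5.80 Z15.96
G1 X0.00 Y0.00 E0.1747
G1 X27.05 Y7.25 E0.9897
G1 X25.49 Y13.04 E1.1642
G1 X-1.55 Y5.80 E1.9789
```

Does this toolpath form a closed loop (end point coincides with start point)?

yes

Start point (G0): (-1.55, 5.80). End point (last G1): the path returns to the start — closed.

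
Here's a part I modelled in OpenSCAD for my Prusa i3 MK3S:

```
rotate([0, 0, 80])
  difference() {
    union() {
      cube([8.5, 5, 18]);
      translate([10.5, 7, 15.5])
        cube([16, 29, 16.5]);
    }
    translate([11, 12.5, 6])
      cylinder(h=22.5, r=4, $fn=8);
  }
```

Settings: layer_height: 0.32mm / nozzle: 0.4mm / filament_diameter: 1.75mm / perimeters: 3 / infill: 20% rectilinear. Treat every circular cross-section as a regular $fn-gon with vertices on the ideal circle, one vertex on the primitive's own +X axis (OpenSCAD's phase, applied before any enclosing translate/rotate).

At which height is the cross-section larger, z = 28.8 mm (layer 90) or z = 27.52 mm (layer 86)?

Layer 90 (z = 28.8): the cube does not reach this height (z outside [0, 18]); the 16×29 cube at (10.5, 7) contributes its full rectangle (area 464.00 mm²); Taking the union: only the 16×29 cube at (10.5, 7) is present, so the union is just that shape — area = 464.00 mm²; the cylinder at (11, 12.5) is not intersected at this z (z outside [6, 28.5]); Taking the first minus the rest: none of the subtracted shapes is present at this height, so that combined region is unchanged — area = 464.00 mm²; (rotated 80° about Z; rotation is an isometry so areas/perimeters/island counts are preserved). So its area = 464.00 mm². Layer 86 (z = 27.52): the cube is not intersected at this z (z outside [0, 18]); the cube at (10.5, 7) is present — its section is the full 16×29 rectangle (area 464.00 mm²); Taking the union: only the 16×29 cube at (10.5, 7) is present, so the union is just that shape — area = 464.00 mm²; the cylinder at (11, 12.5): section is a regular 8-gon, circumradius r=4 (area = (8/2)·4.000²·sin(360°/8) = 45.25 mm²); Subtracting the remaining from the first: starting from the result so far (464.00 mm²), the r=4 cylinder at (11, 12.5) partially overlaps it — only the 26.52 mm² overlap (of its 45.25 mm²) is removed, clipping the outline — area = 437.48 mm²; (rotated 80° about Z; rotation is an isometry so areas/perimeters/island counts are preserved). So its area = 437.48 mm². Layer 90 is larger (464.00 vs 437.48 mm²).

layer 90 (z = 28.8 mm)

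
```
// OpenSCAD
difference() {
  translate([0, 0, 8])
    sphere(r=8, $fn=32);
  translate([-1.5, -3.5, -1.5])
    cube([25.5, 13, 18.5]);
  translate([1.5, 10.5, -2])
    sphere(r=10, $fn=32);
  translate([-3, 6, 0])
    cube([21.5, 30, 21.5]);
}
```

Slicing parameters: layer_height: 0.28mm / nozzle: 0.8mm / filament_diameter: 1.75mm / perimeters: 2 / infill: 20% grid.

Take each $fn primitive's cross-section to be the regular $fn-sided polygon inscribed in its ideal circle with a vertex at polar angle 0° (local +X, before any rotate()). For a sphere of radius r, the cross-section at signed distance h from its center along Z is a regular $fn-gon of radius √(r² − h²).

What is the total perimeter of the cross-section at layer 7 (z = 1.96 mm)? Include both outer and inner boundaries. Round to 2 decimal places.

29.84 mm

At z = 1.96 mm: the sphere: section is a regular 32-gon, circumradius = √(r²−h²) = √(8²−6.04²) = 5.246 (perimeter = 2·32·5.246·sin(180°/32) = 32.91 mm); the 25.5×13 cube at (-1.5, -3.5) contributes its full rectangle (perimeter 77.00 mm); the r=10 sphere at (1.5, 10.5) contributes a regular 32-gon of circumradius √(10²−3.96²) = 9.183 (perimeter = 2·32·9.183·sin(180°/32) = 57.60 mm); the 21.5×30 cube at (-3, 6) contributes its full rectangle (perimeter 103.00 mm); After the difference (first − rest): starting from the r=8 sphere, the 25.5×13 cube at (-1.5, -3.5) partially overlaps it — only the 51.28 mm² overlap (of its 331.50 mm²) is removed, clipping the outline; the r=10 sphere at (1.5, 10.5) partially overlaps it — only the 4.84 mm² overlap (of its 263.20 mm²) is removed, clipping the outline; the 21.5×30 cube at (-3, 6) misses the remaining region (no effect) — boundary = 29.84 mm. Overall, the cross-section is a single solid region. Total boundary length (outer) = 29.84 mm.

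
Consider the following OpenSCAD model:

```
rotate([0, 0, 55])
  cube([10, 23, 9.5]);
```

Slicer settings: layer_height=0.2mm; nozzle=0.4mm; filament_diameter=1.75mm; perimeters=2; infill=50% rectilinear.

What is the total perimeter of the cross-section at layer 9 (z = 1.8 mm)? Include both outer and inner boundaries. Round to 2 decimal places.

66.00 mm

At z = 1.8 mm: the cube is present — its section is the full 10×23 rectangle (perimeter 66.00 mm); (rotated 55° about Z; rotation is an isometry so areas/perimeters/island counts are preserved). Overall, the cross-section is a single solid region. Total boundary length (outer) = 66.00 mm.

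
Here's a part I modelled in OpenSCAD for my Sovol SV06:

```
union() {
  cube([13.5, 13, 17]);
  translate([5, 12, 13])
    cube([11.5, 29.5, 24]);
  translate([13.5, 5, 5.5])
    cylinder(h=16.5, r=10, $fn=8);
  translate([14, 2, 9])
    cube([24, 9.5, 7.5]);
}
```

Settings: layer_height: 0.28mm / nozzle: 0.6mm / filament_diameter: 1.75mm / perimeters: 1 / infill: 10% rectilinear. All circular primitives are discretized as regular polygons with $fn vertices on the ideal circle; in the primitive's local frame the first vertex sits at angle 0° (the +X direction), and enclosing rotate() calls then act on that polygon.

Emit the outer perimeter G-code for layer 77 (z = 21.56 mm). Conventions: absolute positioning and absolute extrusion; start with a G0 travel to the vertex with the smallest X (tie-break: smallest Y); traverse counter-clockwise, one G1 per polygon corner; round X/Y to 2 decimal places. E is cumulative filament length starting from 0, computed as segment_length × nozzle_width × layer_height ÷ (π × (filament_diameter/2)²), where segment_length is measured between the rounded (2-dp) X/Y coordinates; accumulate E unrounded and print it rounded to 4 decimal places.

At z = 21.56 mm: the cube is not intersected at this z (z outside [0, 17]); the cube at (5, 12) is present — its section is the full 11.5×29.5 rectangle; the r=10 cylinder at (13.5, 5) gives a regular 8-gon of circumradius 10 (constant along its height); the cube at (14, 2) does not reach this height (z outside [9, 16.5]); Taking the union: the regions partially overlap (shared area 17.99 mm²), so overlapping operands fuse into one piece — 1 connected region. The outline is a single polygon with 11 vertices. Extrusion per mm of travel: 0.6 × 0.28 / (π × 0.875²) = 0.069846. Accumulating E over each segment gives final E = 8.4087.

G0 X3.50 Y5.00 Z21.56
G1 X6.43 Y-2.07 E0.5345
G1 X13.50 Y-5.00 E1.0691
G1 X20.57 Y-2.07 E1.6036
G1 X23.50 Y5.00 E2.1382
G1 X20.57 Y12.07 E2.6727
G1 X16.50 Y13.76 E2.9805
G1 X16.50 Y41.50 E4.9180
G1 X5.00 Y41.50 E5.7213
G1 X5.00 Y12.00 E7.7817
G1 X6.40 Y12.00 E7.8795
G1 X3.50 Y5.00 E8.4087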